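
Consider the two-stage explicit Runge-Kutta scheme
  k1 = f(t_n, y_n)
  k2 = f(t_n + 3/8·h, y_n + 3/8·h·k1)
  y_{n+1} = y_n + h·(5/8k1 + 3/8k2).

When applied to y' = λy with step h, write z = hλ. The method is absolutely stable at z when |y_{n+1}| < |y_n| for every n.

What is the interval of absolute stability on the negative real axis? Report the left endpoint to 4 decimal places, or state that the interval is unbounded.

Test eqn y'=λy, z=hλ:
  k1=λy_n ⇒ h·k1=z·y_n;  k2=λ(1+3/8z)y_n ⇒ h·k2=z(1+3/8z)y_n
  y_{n+1}/y_n = 1 + 5/8z + 3/8z(1+3/8z) = 1 + z + 9/64z²
  R(z) = 1 + z + 9/64z².

Solve |R(x)|<1 on ℝ⁻.
x=-0.57: |R|=0.4757
R=1: x+9/64x²=0 ⇒ x=−64/9=-7.1111; min R=1−1/(4·9/64)=-0.7778>−1
Confirm numerically:
  x=-6.473: |R|=0.41915 <1
  x=-5.864: |R|=0.02840 <1
  x=-5.302: |R|=0.34886 <1
  x=-7.383: |R|=1.28228 >1
  x=-7.259: |R|=1.15096 >1
Stable set (-7.1111, 0).

(-7.1111, 0).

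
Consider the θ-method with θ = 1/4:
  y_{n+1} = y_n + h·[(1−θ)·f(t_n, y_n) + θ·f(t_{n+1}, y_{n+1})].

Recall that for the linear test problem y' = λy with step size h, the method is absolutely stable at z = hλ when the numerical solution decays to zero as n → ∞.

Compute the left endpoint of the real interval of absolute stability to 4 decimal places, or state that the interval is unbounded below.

With y'=λy (z=hλ):
  y_{n+1} = y_n + z·[3/4·y_n + 1/4·y_{n+1}] ⇒ (1 − 1/4z)y_{n+1} = (1 + 3/4z)y_n
  ⇒ R(z) = (1 + 3/4z)/(1 − 1/4z).

Boundary: |R(x)|=1, x<0.
x=-1.43: |R|=0.0534
R=−1: 1+3/4x = −1+1/4x ⇒ -1/2x=2 ⇒ x=2/(-1/2)=-4.0000
Confirm numerically:
  x=-3.450: |R|=0.85235 <1
  x=-3.386: |R|=0.83374 <1
  x=-2.560: |R|=0.56098 <1
  x=-4.487: |R|=1.11476 >1
  x=-4.462: |R|=1.10919 >1
  x=-4.149: |R|=1.03657 >1
Stable set (-4.0000, 0).

left endpoint -4.0000.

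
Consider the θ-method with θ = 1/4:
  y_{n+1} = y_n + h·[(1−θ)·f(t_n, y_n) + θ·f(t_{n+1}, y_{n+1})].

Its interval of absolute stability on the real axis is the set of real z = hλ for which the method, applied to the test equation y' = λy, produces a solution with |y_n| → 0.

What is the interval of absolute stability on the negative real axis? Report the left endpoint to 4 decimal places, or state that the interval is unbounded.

On y'=λy, z=hλ:
  y_{n+1} = y_n + z·[3/4·y_n + 1/4·y_{n+1}] ⇒ (1 − 1/4z)y_{n+1} = (1 + 3/4z)y_n
  Hence R(z) = (1 + 3/4z)/(1 − 1/4z).

Find x<0 with |R(x)|<1.
x=-1.71: |R|=0.1979
R=−1: 1+3/4x = −1+1/4x ⇒ -1/2x=2 ⇒ x=2/(-1/2)=-4.0000
Confirm numerically:
  x=-2.621: |R|=0.58345 <1
  x=-2.561: |R|=0.56135 <1
  x=-2.305: |R|=0.46233 <1
  x=-2.008: |R|=0.33688 <1
  x=-4.576: |R|=1.13433 >1
  x=-4.566: |R|=1.13215 >1
Stable set (-4.0000, 0).

z∈(-4.0000,0).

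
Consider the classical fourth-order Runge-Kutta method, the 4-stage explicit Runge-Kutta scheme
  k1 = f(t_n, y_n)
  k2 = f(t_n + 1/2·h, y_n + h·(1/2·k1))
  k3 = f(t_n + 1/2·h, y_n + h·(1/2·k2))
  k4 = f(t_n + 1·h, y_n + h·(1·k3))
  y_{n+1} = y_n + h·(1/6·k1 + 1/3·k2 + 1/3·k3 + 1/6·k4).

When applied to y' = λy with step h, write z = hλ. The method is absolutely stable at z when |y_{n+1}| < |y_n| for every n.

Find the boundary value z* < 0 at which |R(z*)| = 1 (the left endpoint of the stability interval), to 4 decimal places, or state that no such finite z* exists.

z* = -2.7853.

On y'=λy, z=hλ:
  order 4, 4-stage ⇒ R(z)=1+z+z^2/2+z^3/6+z^4/24
  (e.g. R(-1.02)=0.36843, |R|=0.36843)

Solve |R(x)|<1 on ℝ⁻.
x=-1.02: |R|=0.3684
|R(-2.85)|=1.1020 |R(-1.89)|=0.3025 |R(-0.73)|=0.4834
Bisect:
  x_lo=-3.2424 |R|=1.9381  x_hi=-0.1879 |R|=0.8287
  mid=-1.71517 |R|=0.27538 →hi
  mid=-2.47878 |R|=0.62802 →hi
  mid=-2.86058 |R|=1.11958 →lo
  mid=-2.66968 |R|=0.83923 →hi
  mid=-2.76513 |R|=0.97003 →hi
  mid=-2.81286 |R|=1.04236 →lo
  mid=-2.78899 |R|=1.00559 →lo
  mid=-2.77706 |R|=0.98766 →hi
  mid=-2.78303 |R|=0.99659 →hi
  mid=-2.78601 |R|=1.00108 →lo
  ...
  [-2.78545,-2.78527] ⇒ x*=-2.7853
Interval (-2.7853, 0).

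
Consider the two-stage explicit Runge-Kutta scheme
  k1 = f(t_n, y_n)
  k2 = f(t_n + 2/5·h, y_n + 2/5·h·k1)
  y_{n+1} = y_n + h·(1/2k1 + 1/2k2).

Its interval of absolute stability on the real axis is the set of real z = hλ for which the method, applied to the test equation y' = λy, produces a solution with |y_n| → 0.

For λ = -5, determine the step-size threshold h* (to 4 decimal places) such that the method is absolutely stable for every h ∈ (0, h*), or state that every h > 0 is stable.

(-5.0000,0); λ=-5 ⇒ h* = (5)/5 = 1.0000.

With y'=λy (z=hλ):
  k1=λy_n ⇒ h·k1=z·y_n;  k2=λ(1+2/5z)y_n ⇒ h·k2=z(1+2/5z)y_n
  y_{n+1}/y_n = 1 + 1/2z + 1/2z(1+2/5z) = 1 + z + 1/5z²
  Hence R(z) = 1 + z + 1/5z².

Need |R(x)|<1, x<0.
x=-1.65: |R|=0.1055
R=1: x+1/5x²=0 ⇒ x=−5=-5.0000; min R=1−1/(4·1/5)=-0.2500>−1
Confirm numerically:
  x=-3.863: |R|=0.12155 <1
  x=-3.803: |R|=0.08956 <1
  x=-2.545: |R|=0.24960 <1
  x=-5.552: |R|=1.61294 >1
  x=-5.506: |R|=1.55721 >1
  x=-5.395: |R|=1.42620 >1
Interval (-5.0000, 0).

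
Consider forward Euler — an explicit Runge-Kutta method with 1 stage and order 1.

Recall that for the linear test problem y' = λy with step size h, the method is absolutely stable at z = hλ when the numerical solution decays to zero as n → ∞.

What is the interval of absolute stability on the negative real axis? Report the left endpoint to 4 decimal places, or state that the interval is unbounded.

(-2.0000, 0).

On y'=λy, z=hλ:
  order 1, 1-stage ⇒ R(z)=1+z
  (e.g. R(-0.95)=0.05000, |R|=0.05000)

Need |R(x)|<1, x<0.
x=-0.95: |R|=0.0500
|R(-2.22)|=1.2200 |R(-1.67)|=0.6700 |R(-0.54)|=0.4600
Bisect:
  x_lo=-2.8431 |R|=1.8431  x_hi=-0.0910 |R|=0.9090
  mid=-1.46705 |R|=0.46705 →hi
  mid=-2.15506 |R|=1.15506 →lo
  mid=-1.81106 |R|=0.81106 →hi
  mid=-1.98306 |R|=0.98306 →hi
  mid=-2.06906 |R|=1.06906 →lo
  mid=-2.02606 |R|=1.02606 →lo
  mid=-2.00456 |R|=1.00456 →lo
  mid=-1.99381 |R|=0.99381 →hi
  mid=-1.99918 |R|=0.99918 →hi
  ...
  [-2.00002,-1.99986] ⇒ x*=-2.0000
So |R|<1 on (-2.0000, 0).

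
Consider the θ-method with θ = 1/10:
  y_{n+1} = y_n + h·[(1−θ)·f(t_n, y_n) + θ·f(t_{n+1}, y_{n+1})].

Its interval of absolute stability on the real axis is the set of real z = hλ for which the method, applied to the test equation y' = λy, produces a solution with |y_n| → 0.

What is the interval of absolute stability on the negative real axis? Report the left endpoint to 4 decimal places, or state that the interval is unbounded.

z∈(-2.5000,0).

With y'=λy (z=hλ):
  y_{n+1} = y_n + z·[9/10·y_n + 1/10·y_{n+1}] ⇒ (1 − 1/10z)y_{n+1} = (1 + 9/10z)y_n
  Hence R(z) = (1 + 9/10z)/(1 − 1/10z).

Boundary: |R(x)|=1, x<0.
x=-1.5: |R|=0.3043
R=−1: 1+9/10x = −1+1/10x ⇒ -4/5x=2 ⇒ x=2/(-4/5)=-2.5000
Confirm numerically:
  x=-2.070: |R|=0.71500 <1
  x=-1.610: |R|=0.38674 <1
  x=-1.113: |R|=0.00153 <1
  x=-2.855: |R|=1.22093 >1
  x=-2.773: |R|=1.17099 >1
Interval (-2.5000, 0).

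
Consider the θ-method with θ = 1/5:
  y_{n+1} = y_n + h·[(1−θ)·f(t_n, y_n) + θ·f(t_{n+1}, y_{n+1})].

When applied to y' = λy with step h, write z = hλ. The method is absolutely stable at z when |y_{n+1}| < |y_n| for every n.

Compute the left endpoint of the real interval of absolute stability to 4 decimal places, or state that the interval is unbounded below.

With y'=λy (z=hλ):
  y_{n+1} = y_n + z·[4/5·y_n + 1/5·y_{n+1}] ⇒ (1 − 1/5z)y_{n+1} = (1 + 4/5z)y_n
  Hence R(z) = (1 + 4/5z)/(1 − 1/5z).

Find x<0 with |R(x)|<1.
x=-0.65: |R|=0.4248
R=−1: 1+4/5x = −1+1/5x ⇒ -3/5x=2 ⇒ x=2/(-3/5)=-3.3333
Confirm numerically:
  x=-3.266: |R|=0.97556 <1
  x=-2.358: |R|=0.60234 <1
  x=-2.103: |R|=0.48036 <1
  x=-1.533: |R|=0.17327 <1
  x=-3.895: |R|=1.18943 >1
  x=-3.623: |R|=1.10078 >1
  x=-3.483: |R|=1.05293 >1
Stable set (-3.3333, 0).

z* = -3.3333.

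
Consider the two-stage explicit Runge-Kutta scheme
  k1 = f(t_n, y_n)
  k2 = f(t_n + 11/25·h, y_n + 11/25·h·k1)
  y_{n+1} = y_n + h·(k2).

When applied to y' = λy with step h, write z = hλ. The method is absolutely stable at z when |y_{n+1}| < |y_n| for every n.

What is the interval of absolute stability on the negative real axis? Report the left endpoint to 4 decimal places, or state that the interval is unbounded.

(-2.2727, 0).

Test eqn y'=λy, z=hλ:
  k1=λy_n ⇒ h·k1=z·y_n;  k2=λ(1+11/25z)y_n ⇒ h·k2=z(1+11/25z)y_n
  y_{n+1}/y_n = 1 + z(1+11/25z) = 1 + z + 11/25z²
  Hence R(z) = 1 + z + 11/25z².

Find x<0 with |R(x)|<1.
x=-1.73: |R|=0.5869
R=1: x+11/25x²=0 ⇒ x=−25/11=-2.2727; min R=1−1/(4·11/25)=0.4318>−1
Confirm numerically:
  x=-1.343: |R|=0.45061 <1
  x=-1.168: |R|=0.43226 <1
  x=-0.933: |R|=0.45002 <1
  x=-2.655: |R|=1.44657 >1
  x=-2.393: |R|=1.12664 >1
  x=-2.343: |R|=1.07245 >1
Stable set (-2.2727, 0).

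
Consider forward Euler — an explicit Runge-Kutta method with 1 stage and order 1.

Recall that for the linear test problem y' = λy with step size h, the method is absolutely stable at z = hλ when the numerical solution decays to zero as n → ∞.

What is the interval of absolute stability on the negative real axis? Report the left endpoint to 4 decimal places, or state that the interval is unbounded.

z∈(-2.0000,0).

Set f=λy, z=hλ:
  order 1, 1-stage ⇒ R(z)=1+z
  (e.g. R(-1.77)=-0.77000, |R|=0.77000)

Solve |R(x)|<1 on ℝ⁻.
x=-1.77: |R|=0.7700
|R(-2.37)|=1.3700 |R(-2.33)|=1.3300 |R(-0.76)|=0.2400
Bisect:
  x_lo=-2.7048 |R|=1.7048  x_hi=-0.0680 |R|=0.9320
  mid=-1.38641 |R|=0.38641 →hi
  mid=-2.04560 |R|=1.04560 →lo
  mid=-1.71601 |R|=0.71601 →hi
  mid=-1.88080 |R|=0.88080 →hi
  mid=-1.96320 |R|=0.96320 →hi
  mid=-2.00440 |R|=1.00440 →lo
  mid=-1.98380 |R|=0.98380 →hi
  mid=-1.99410 |R|=0.99410 →hi
  mid=-1.99925 |R|=0.99925 →hi
  mid=-2.00182 |R|=1.00182 →lo
  ...
  [-2.00005,-1.99989] ⇒ x*=-2.0000
Stable set (-2.0000, 0).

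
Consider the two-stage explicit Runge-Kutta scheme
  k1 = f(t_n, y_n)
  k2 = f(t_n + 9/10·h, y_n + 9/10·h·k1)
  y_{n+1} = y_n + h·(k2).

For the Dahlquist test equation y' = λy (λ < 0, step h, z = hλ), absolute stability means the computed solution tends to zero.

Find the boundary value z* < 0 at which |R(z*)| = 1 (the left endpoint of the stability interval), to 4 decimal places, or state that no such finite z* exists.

left endpoint -1.1111.

With y'=λy (z=hλ):
  k1=λy_n ⇒ h·k1=z·y_n;  k2=λ(1+9/10z)y_n ⇒ h·k2=z(1+9/10z)y_n
  y_{n+1}/y_n = 1 + z(1+9/10z) = 1 + z + 9/10z²
  Hence R(z) = 1 + z + 9/10z².

Need |R(x)|<1, x<0.
x=-0.52: |R|=0.7234
R=1: x+9/10x²=0 ⇒ x=−10/9=-1.1111; min R=1−1/(4·9/10)=0.7222>−1
Confirm numerically:
  x=-1.019: |R|=0.91552 <1
  x=-0.891: |R|=0.82349 <1
  x=-0.486: |R|=0.72658 <1
  x=-1.605: |R|=1.71342 >1
  x=-1.333: |R|=1.26620 >1
  x=-1.210: |R|=1.10769 >1
Stable set (-1.1111, 0).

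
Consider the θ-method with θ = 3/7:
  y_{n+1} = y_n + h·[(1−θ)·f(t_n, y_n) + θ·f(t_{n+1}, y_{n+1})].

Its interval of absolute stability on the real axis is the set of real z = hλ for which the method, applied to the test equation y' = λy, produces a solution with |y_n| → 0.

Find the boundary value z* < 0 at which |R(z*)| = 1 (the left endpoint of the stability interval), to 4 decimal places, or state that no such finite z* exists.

left endpoint -14.0000.

Test eqn y'=λy, z=hλ:
  y_{n+1} = y_n + z·[4/7·y_n + 3/7·y_{n+1}] ⇒ (1 − 3/7z)y_{n+1} = (1 + 4/7z)y_n
  ⇒ R(z) = (1 + 4/7z)/(1 − 3/7z).

Solve |R(x)|<1 on ℝ⁻.
x=-0.98: |R|=0.3099
R=−1: 1+4/7x = −1+3/7x ⇒ -1/7x=2 ⇒ x=2/(-1/7)=-14.0000
Confirm numerically:
  x=-10.044: |R|=0.89346 <1
  x=-9.614: |R|=0.87763 <1
  x=-9.314: |R|=0.86589 <1
  x=-7.108: |R|=0.75667 <1
  x=-14.265: |R|=1.00532 >1
  x=-14.201: |R|=1.00405 >1
Interval (-14.0000, 0).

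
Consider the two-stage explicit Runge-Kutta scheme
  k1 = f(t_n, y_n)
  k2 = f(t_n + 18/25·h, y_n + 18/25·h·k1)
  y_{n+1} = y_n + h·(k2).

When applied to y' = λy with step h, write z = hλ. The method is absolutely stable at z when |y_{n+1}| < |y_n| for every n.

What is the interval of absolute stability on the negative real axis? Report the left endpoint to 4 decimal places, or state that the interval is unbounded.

(-1.3889, 0).

Set f=λy, z=hλ:
  k1=λy_n ⇒ h·k1=z·y_n;  k2=λ(1+18/25z)y_n ⇒ h·k2=z(1+18/25z)y_n
  y_{n+1}/y_n = 1 + z(1+18/25z) = 1 + z + 18/25z²
  ⇒ R(z) = 1 + z + 18/25z².

Find x<0 with |R(x)|<1.
x=-1.3: |R|=0.9168
R=1: x+18/25x²=0 ⇒ x=−25/18=-1.3889; min R=1−1/(4·18/25)=0.6528>−1
Confirm numerically:
  x=-1.276: |R|=0.89629 <1
  x=-1.237: |R|=0.86472 <1
  x=-0.691: |R|=0.65279 <1
  x=-1.756: |R|=1.46415 >1
  x=-1.724: |R|=1.41597 >1
  x=-1.471: |R|=1.08697 >1
Interval (-1.3889, 0).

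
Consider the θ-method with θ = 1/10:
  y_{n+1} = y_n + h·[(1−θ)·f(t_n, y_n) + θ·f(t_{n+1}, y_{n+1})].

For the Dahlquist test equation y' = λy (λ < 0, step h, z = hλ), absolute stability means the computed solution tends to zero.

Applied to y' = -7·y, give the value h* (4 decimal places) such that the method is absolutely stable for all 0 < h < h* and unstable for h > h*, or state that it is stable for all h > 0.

With y'=λy (z=hλ):
  y_{n+1} = y_n + z·[9/10·y_n + 1/10·y_{n+1}] ⇒ (1 − 1/10z)y_{n+1} = (1 + 9/10z)y_n
  Hence R(z) = (1 + 9/10z)/(1 − 1/10z).

Find x<0 with |R(x)|<1.
x=-1.52: |R|=0.3194
R=−1: 1+9/10x = −1+1/10x ⇒ -4/5x=2 ⇒ x=2/(-4/5)=-2.5000
Confirm numerically:
  x=-2.416: |R|=0.94588 <1
  x=-1.847: |R|=0.55904 <1
  x=-1.135: |R|=0.01931 <1
  x=-1.106: |R|=0.00414 <1
  x=-2.857: |R|=1.22214 >1
  x=-2.849: |R|=1.21729 >1
  x=-2.733: |R|=1.14639 >1
Interval (-2.5000, 0).

(-2.5000,0); λ=-7 ⇒ h* = (5/2)/7 = 0.3571.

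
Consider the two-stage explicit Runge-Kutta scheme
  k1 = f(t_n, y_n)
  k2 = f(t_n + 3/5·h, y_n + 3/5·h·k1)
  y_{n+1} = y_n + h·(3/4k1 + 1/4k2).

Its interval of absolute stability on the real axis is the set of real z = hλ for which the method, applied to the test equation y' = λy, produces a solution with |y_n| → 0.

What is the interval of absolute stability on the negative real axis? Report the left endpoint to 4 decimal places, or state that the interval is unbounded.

With y'=λy (z=hλ):
  k1=λy_n ⇒ h·k1=z·y_n;  k2=λ(1+3/5z)y_n ⇒ h·k2=z(1+3/5z)y_n
  y_{n+1}/y_n = 1 + 3/4z + 1/4z(1+3/5z) = 1 + z + 3/20z²
  so R(z) = 1 + z + 3/20z².

Boundary: |R(x)|=1, x<0.
x=-0.45: |R|=0.5804
R=1: x+3/20x²=0 ⇒ x=−20/3=-6.6667; min R=1−1/(4·3/20)=-0.6667>−1
Confirm numerically:
  x=-6.412: |R|=0.75506 <1
  x=-6.151: |R|=0.52422 <1
  x=-3.310: |R|=0.66659 <1
  x=-7.212: |R|=1.58994 >1
  x=-7.133: |R|=1.49895 >1
  x=-7.115: |R|=1.47848 >1
Interval (-6.6667, 0).

(-6.6667, 0).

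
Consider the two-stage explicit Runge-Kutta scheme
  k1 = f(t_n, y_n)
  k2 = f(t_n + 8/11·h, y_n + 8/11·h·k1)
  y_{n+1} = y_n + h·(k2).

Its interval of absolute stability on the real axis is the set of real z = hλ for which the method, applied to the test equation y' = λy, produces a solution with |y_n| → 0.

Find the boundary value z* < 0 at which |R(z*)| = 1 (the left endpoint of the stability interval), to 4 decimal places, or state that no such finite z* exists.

z* = -1.3750.

Test eqn y'=λy, z=hλ:
  k1=λy_n ⇒ h·k1=z·y_n;  k2=λ(1+8/11z)y_n ⇒ h·k2=z(1+8/11z)y_n
  y_{n+1}/y_n = 1 + z(1+8/11z) = 1 + z + 8/11z²
  Hence R(z) = 1 + z + 8/11z².

Solve |R(x)|<1 on ℝ⁻.
x=-1.32: |R|=0.9472
R=1: x+8/11x²=0 ⇒ x=−11/8=-1.3750; min R=1−1/(4·8/11)=0.6562>−1
Confirm numerically:
  x=-1.176: |R|=0.82980 <1
  x=-1.159: |R|=0.81793 <1
  x=-0.993: |R|=0.72413 <1
  x=-0.904: |R|=0.69034 <1
  x=-1.889: |R|=1.70614 >1
  x=-1.835: |R|=1.61389 >1
Stable set (-1.3750, 0).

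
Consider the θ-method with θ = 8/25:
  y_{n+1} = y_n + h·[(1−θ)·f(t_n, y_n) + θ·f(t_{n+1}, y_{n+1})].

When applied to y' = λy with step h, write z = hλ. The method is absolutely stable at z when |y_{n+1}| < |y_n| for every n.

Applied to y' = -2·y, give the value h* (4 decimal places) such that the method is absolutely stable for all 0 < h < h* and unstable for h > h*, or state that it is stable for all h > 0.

With y'=λy (z=hλ):
  y_{n+1} = y_n + z·[17/25·y_n + 8/25·y_{n+1}] ⇒ (1 − 8/25z)y_{n+1} = (1 + 17/25z)y_n
  so R(z) = (1 + 17/25z)/(1 − 8/25z).

Boundary: |R(x)|=1, x<0.
x=-0.91: |R|=0.2952
R=−1: 1+17/25x = −1+8/25x ⇒ -9/25x=2 ⇒ x=2/(-9/25)=-5.5556
Confirm numerically:
  x=-4.804: |R|=0.89337 <1
  x=-3.096: |R|=0.55522 <1
  x=-2.409: |R|=0.36034 <1
  x=-6.046: |R|=1.06016 >1
  x=-5.649: |R|=1.01198 >1
Interval (-5.5556, 0).

(-5.5556,0); λ=-2 ⇒ h* = (50/9)/2 = 2.7778.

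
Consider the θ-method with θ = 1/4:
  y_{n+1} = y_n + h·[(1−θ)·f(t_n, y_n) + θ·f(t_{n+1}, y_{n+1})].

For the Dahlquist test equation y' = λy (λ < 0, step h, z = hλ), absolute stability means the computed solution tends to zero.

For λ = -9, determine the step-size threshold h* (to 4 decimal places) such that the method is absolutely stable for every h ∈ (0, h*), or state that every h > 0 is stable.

With y'=λy (z=hλ):
  y_{n+1} = y_n + z·[3/4·y_n + 1/4·y_{n+1}] ⇒ (1 − 1/4z)y_{n+1} = (1 + 3/4z)y_n
  so R(z) = (1 + 3/4z)/(1 − 1/4z).

Boundary: |R(x)|=1, x<0.
x=-0.36: |R|=0.6697
R=−1: 1+3/4x = −1+1/4x ⇒ -1/2x=2 ⇒ x=2/(-1/2)=-4.0000
Confirm numerically:
  x=-3.604: |R|=0.89584 <1
  x=-2.812: |R|=0.65120 <1
  x=-2.721: |R|=0.61940 <1
  x=-2.489: |R|=0.53429 <1
  x=-4.269: |R|=1.06506 >1
  x=-4.184: |R|=1.04497 >1
  x=-4.033: |R|=1.00822 >1
Stable set (-4.0000, 0).

(-4.0000,0); λ=-9 ⇒ h* = (4)/9 = 0.4444.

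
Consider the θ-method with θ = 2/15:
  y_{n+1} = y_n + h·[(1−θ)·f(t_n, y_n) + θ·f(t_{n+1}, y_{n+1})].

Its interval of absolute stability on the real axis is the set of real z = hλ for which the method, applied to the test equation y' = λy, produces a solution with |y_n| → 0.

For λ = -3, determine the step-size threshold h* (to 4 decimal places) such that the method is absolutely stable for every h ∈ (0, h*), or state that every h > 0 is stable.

On y'=λy, z=hλ:
  y_{n+1} = y_n + z·[13/15·y_n + 2/15·y_{n+1}] ⇒ (1 − 2/15z)y_{n+1} = (1 + 13/15z)y_n
  R(z) = (1 + 13/15z)/(1 − 2/15z).

Need |R(x)|<1, x<0.
x=-0.34: |R|=0.6747
R=−1: 1+13/15x = −1+2/15x ⇒ -11/15x=2 ⇒ x=2/(-11/15)=-2.7273
Confirm numerically:
  x=-2.556: |R|=0.90632 <1
  x=-2.314: |R|=0.76839 <1
  x=-1.566: |R|=0.29550 <1
  x=-3.319: |R|=1.30081 >1
  x=-2.983: |R|=1.13417 >1
  x=-2.952: |R|=1.11825 >1
So |R|<1 on (-2.7273, 0).

(-2.7273,0); λ=-3 ⇒ h* = (30/11)/3 = 0.9091.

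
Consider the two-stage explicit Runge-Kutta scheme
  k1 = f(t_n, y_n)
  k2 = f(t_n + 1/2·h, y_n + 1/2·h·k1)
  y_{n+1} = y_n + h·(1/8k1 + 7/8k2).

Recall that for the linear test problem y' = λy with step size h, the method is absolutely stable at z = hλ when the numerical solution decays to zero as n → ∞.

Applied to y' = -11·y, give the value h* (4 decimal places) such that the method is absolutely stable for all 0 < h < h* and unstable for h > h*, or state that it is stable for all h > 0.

With y'=λy (z=hλ):
  k1=λy_n ⇒ h·k1=z·y_n;  k2=λ(1+1/2z)y_n ⇒ h·k2=z(1+1/2z)y_n
  y_{n+1}/y_n = 1 + 1/8z + 7/8z(1+1/2z) = 1 + z + 7/16z²
  ⇒ R(z) = 1 + z + 7/16z².

Boundary: |R(x)|=1, x<0.
x=-1.61: |R|=0.5240
R=1: x+7/16x²=0 ⇒ x=−16/7=-2.2857; min R=1−1/(4·7/16)=0.4286>−1
Confirm numerically:
  x=-2.187: |R|=0.90555 <1
  x=-1.853: |R|=0.64920 <1
  x=-1.649: |R|=0.54065 <1
  x=-1.137: |R|=0.42859 <1
  x=-2.792: |R|=1.61843 >1
  x=-2.727: |R|=1.52648 >1
  x=-2.484: |R|=1.21549 >1
So |R|<1 on (-2.2857, 0).

(-2.2857,0); λ=-11 ⇒ h* = (16/7)/11 = 0.2078.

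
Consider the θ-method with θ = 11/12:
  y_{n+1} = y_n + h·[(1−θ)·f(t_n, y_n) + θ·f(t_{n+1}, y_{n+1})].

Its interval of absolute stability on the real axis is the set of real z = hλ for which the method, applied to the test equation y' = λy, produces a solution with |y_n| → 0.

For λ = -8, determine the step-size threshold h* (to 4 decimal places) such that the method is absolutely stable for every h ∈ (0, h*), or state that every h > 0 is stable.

unbounded; (−∞, 0). Any h>0 works for λ=-8.

Test eqn y'=λy, z=hλ:
  y_{n+1} = y_n + z·[1/12·y_n + 11/12·y_{n+1}] ⇒ (1 − 11/12z)y_{n+1} = (1 + 1/12z)y_n
  R(z) = (1 + 1/12z)/(1 − 11/12z).

Find x<0 with |R(x)|<1.
x=-1.08: |R|=0.4573
x=-2: |R|=0.2941
x=-10: |R|=0.0164
x=-100: |R|=0.0791
θ=11/12≥1/2 ⇒ |1+1/12x|<|1−11/12x| ∀x<0 ⇒ stable on all of ℝ⁻.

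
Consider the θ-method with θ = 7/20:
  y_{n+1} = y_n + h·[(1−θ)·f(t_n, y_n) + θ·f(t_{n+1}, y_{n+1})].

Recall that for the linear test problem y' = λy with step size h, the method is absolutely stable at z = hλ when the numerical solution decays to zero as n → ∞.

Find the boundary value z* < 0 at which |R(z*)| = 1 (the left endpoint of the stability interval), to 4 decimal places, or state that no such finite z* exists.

left endpoint -6.6667.

On y'=λy, z=hλ:
  y_{n+1} = y_n + z·[13/20·y_n + 7/20·y_{n+1}] ⇒ (1 − 7/20z)y_{n+1} = (1 + 13/20z)y_n
  R(z) = (1 + 13/20z)/(1 − 7/20z).

Solve |R(x)|<1 on ℝ⁻.
x=-1.45: |R|=0.0381
R=−1: 1+13/20x = −1+7/20x ⇒ -3/10x=2 ⇒ x=2/(-3/10)=-6.6667
Confirm numerically:
  x=-6.407: |R|=0.97597 <1
  x=-6.173: |R|=0.95314 <1
  x=-4.817: |R|=0.79341 <1
  x=-4.595: |R|=0.76172 <1
  x=-7.176: |R|=1.04351 >1
  x=-7.082: |R|=1.03582 >1
So |R|<1 on (-6.6667, 0).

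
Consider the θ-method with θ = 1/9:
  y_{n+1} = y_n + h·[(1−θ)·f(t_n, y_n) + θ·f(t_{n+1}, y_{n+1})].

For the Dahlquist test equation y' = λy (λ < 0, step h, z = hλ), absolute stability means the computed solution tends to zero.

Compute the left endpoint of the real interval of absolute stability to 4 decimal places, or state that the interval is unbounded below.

z* = -2.5714.

Set f=λy, z=hλ:
  y_{n+1} = y_n + z·[8/9·y_n + 1/9·y_{n+1}] ⇒ (1 − 1/9z)y_{n+1} = (1 + 8/9z)y_n
  R(z) = (1 + 8/9z)/(1 − 1/9z).

Find x<0 with |R(x)|<1.
x=-0.69: |R|=0.3591
R=−1: 1+8/9x = −1+1/9x ⇒ -7/9x=2 ⇒ x=2/(-7/9)=-2.5714
Confirm numerically:
  x=-2.073: |R|=0.68491 <1
  x=-2.031: |R|=0.65706 <1
  x=-1.637: |R|=0.38507 <1
  x=-2.964: |R|=1.22969 >1
  x=-2.828: |R|=1.15184 >1
  x=-2.606: |R|=1.02085 >1
So |R|<1 on (-2.5714, 0).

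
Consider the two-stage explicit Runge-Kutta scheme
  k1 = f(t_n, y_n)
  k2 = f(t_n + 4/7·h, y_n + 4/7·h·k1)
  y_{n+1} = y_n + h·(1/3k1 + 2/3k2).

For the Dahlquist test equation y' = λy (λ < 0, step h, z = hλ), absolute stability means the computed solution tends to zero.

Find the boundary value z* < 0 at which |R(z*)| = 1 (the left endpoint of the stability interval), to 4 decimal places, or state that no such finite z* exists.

z* = -2.6250.

On y'=λy, z=hλ:
  k1=λy_n ⇒ h·k1=z·y_n;  k2=λ(1+4/7z)y_n ⇒ h·k2=z(1+4/7z)y_n
  y_{n+1}/y_n = 1 + 1/3z + 2/3z(1+4/7z) = 1 + z + 8/21z²
  R(z) = 1 + z + 8/21z².

Boundary: |R(x)|=1, x<0.
x=-0.6: |R|=0.5371
R=1: x+8/21x²=0 ⇒ x=−21/8=-2.6250; min R=1−1/(4·8/21)=0.3438>−1
Confirm numerically:
  x=-2.570: |R|=0.94615 <1
  x=-2.160: |R|=0.61737 <1
  x=-1.664: |R|=0.39082 <1
  x=-1.141: |R|=0.35495 <1
  x=-3.005: |R|=1.43501 >1
  x=-2.865: |R|=1.26194 >1
  x=-2.663: |R|=1.03855 >1
Interval (-2.6250, 0).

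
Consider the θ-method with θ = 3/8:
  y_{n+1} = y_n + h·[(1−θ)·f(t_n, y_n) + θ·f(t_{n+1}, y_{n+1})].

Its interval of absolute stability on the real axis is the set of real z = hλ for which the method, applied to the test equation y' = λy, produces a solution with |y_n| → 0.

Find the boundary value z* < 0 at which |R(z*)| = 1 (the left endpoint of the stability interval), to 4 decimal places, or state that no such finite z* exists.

z* = -8.0000.

Set f=λy, z=hλ:
  y_{n+1} = y_n + z·[5/8·y_n + 3/8·y_{n+1}] ⇒ (1 − 3/8z)y_{n+1} = (1 + 5/8z)y_n
  Hence R(z) = (1 + 5/8z)/(1 − 3/8z).

Solve |R(x)|<1 on ℝ⁻.
x=-1.59: |R|=0.0039
R=−1: 1+5/8x = −1+3/8x ⇒ -1/4x=2 ⇒ x=2/(-1/4)=-8.0000
Confirm numerically:
  x=-5.453: |R|=0.79088 <1
  x=-5.437: |R|=0.78915 <1
  x=-4.096: |R|=0.61514 <1
  x=-3.409: |R|=0.49624 <1
  x=-8.464: |R|=1.02779 >1
  x=-8.315: |R|=1.01912 >1
  x=-8.308: |R|=1.01871 >1
Interval (-8.0000, 0).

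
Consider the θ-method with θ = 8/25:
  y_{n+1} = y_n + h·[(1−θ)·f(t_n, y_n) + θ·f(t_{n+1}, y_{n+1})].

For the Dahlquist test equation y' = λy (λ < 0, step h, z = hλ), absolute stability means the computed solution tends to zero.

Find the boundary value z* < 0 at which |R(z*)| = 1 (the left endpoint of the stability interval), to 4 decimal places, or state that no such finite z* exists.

Test eqn y'=λy, z=hλ:
  y_{n+1} = y_n + z·[17/25·y_n + 8/25·y_{n+1}] ⇒ (1 − 8/25z)y_{n+1} = (1 + 17/25z)y_n
  Hence R(z) = (1 + 17/25z)/(1 − 8/25z).

Boundary: |R(x)|=1, x<0.
x=-1.7: |R|=0.1010
R=−1: 1+17/25x = −1+8/25x ⇒ -9/25x=2 ⇒ x=2/(-9/25)=-5.5556
Confirm numerically:
  x=-4.494: |R|=0.84325 <1
  x=-3.350: |R|=0.61680 <1
  x=-2.723: |R|=0.45509 <1
  x=-5.949: |R|=1.04878 >1
  x=-5.916: |R|=1.04485 >1
So |R|<1 on (-5.5556, 0).

left endpoint -5.5556.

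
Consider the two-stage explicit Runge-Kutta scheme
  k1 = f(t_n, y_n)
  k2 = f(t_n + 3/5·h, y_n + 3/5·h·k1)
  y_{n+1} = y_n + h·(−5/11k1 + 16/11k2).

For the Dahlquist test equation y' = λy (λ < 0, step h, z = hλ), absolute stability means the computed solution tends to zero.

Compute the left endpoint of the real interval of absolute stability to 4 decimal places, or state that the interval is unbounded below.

On y'=λy, z=hλ:
  k1=λy_n ⇒ h·k1=z·y_n;  k2=λ(1+3/5z)y_n ⇒ h·k2=z(1+3/5z)y_n
  y_{n+1}/y_n = 1 − 5/11z + 16/11z(1+3/5z) = 1 + z + 48/55z²
  R(z) = 1 + z + 48/55z².

Solve |R(x)|<1 on ℝ⁻.
x=-0.81: |R|=0.7626
R=1: x+48/55x²=0 ⇒ x=−55/48=-1.1458; min R=1−1/(4·48/55)=0.7135>−1
Confirm numerically:
  x=-1.111: |R|=0.96623 <1
  x=-1.083: |R|=0.94061 <1
  x=-0.763: |R|=0.74507 <1
  x=-0.573: |R|=0.71354 <1
  x=-1.516: |R|=1.48975 >1
  x=-1.245: |R|=1.10775 >1
So |R|<1 on (-1.1458, 0).

z* = -1.1458.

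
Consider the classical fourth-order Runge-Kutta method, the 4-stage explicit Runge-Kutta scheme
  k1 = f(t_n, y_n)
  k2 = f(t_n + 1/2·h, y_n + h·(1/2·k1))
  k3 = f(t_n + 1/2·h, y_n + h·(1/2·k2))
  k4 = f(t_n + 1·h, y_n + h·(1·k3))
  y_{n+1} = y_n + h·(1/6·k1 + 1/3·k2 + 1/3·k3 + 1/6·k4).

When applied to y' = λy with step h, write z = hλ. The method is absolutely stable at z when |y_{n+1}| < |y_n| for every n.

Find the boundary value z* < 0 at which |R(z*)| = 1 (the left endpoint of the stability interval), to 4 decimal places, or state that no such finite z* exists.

Set f=λy, z=hλ:
  order 4, 4-stage ⇒ R(z)=1+z+z^2/2+z^3/6+z^4/24
  (e.g. R(-0.41)=0.66374, |R|=0.66374)

Solve |R(x)|<1 on ℝ⁻.
x=-0.41: |R|=0.6637
|R(-2.12)|=0.3808 |R(-1.83)|=0.2903 |R(-0.71)|=0.4930
Bisect:
  x_lo=-3.3102 |R|=2.1260  x_hi=-0.0893 |R|=0.9146
  mid=-1.69976 |R|=0.27415 →hi
  mid=-2.50498 |R|=0.65334 →hi
  mid=-2.90759 |R|=1.20060 →lo
  mid=-2.70629 |R|=0.88727 →hi
  mid=-2.80694 |R|=1.03313 →lo
  mid=-2.75661 |R|=0.95761 →hi
  mid=-2.78178 |R|=0.99471 →hi
  mid=-2.79436 |R|=1.01375 →lo
  mid=-2.78807 |R|=1.00419 →lo
  mid=-2.78492 |R|=0.99944 →hi
  ...
  [-2.78531,-2.78512] ⇒ x*=-2.7853
Stable set (-2.7853, 0).

z* = -2.7853.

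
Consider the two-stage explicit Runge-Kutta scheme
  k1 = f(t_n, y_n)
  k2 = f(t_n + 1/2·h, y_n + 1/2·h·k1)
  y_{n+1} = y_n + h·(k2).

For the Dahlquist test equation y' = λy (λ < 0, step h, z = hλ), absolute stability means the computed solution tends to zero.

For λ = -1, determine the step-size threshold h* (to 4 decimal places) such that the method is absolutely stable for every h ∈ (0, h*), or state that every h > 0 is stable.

Set f=λy, z=hλ:
  k1=λy_n ⇒ h·k1=z·y_n;  k2=λ(1+1/2z)y_n ⇒ h·k2=z(1+1/2z)y_n
  y_{n+1}/y_n = 1 + z(1+1/2z) = 1 + z + 1/2z²
  ⇒ R(z) = 1 + z + 1/2z².

Boundary: |R(x)|=1, x<0.
x=-0.8: |R|=0.5200
R=1: x+1/2x²=0 ⇒ x=−2=-2.0000; min R=1−1/(4·1/2)=0.5000>−1
Confirm numerically:
  x=-1.905: |R|=0.90951 <1
  x=-1.543: |R|=0.64742 <1
  x=-1.445: |R|=0.59901 <1
  x=-1.331: |R|=0.55478 <1
  x=-2.256: |R|=1.28877 >1
  x=-2.034: |R|=1.03458 >1
  x=-2.029: |R|=1.02942 >1
Interval (-2.0000, 0).

(-2.0000,0); λ=-1 ⇒ h* = (2)/1 = 2.0000.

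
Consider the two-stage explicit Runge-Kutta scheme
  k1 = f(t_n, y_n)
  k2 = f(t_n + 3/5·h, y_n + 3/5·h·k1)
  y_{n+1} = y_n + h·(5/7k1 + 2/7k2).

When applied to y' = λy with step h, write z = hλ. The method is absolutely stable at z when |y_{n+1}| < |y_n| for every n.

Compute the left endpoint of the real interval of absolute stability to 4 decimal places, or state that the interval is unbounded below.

left endpoint -5.8333.

On y'=λy, z=hλ:
  k1=λy_n ⇒ h·k1=z·y_n;  k2=λ(1+3/5z)y_n ⇒ h·k2=z(1+3/5z)y_n
  y_{n+1}/y_n = 1 + 5/7z + 2/7z(1+3/5z) = 1 + z + 6/35z²
  ⇒ R(z) = 1 + z + 6/35z².

Boundary: |R(x)|=1, x<0.
x=-1.17: |R|=0.0647
R=1: x+6/35x²=0 ⇒ x=−35/6=-5.8333; min R=1−1/(4·6/35)=-0.4583>−1
Confirm numerically:
  x=-5.638: |R|=0.81121 <1
  x=-5.396: |R|=0.59545 <1
  x=-5.100: |R|=0.35886 <1
  x=-4.217: |R|=0.16847 <1
  x=-6.298: |R|=1.50168 >1
  x=-6.099: |R|=1.27777 >1
  x=-6.094: |R|=1.27231 >1
So |R|<1 on (-5.8333, 0).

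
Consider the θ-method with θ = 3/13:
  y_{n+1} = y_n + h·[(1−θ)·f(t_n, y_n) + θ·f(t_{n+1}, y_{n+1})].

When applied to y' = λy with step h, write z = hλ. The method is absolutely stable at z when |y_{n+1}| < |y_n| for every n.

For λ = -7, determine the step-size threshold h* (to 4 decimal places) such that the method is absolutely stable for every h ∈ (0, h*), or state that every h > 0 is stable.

With y'=λy (z=hλ):
  y_{n+1} = y_n + z·[10/13·y_n + 3/13·y_{n+1}] ⇒ (1 − 3/13z)y_{n+1} = (1 + 10/13z)y_n
  so R(z) = (1 + 10/13z)/(1 − 3/13z).

Boundary: |R(x)|=1, x<0.
x=-0.61: |R|=0.4653
R=−1: 1+10/13x = −1+3/13x ⇒ -7/13x=2 ⇒ x=2/(-7/13)=-3.7143
Confirm numerically:
  x=-2.976: |R|=0.76432 <1
  x=-2.908: |R|=0.74020 <1
  x=-1.600: |R|=0.16854 <1
  x=-4.297: |R|=1.15755 >1
  x=-3.844: |R|=1.03701 >1
  x=-3.811: |R|=1.02771 >1
Stable set (-3.7143, 0).

(-3.7143,0); λ=-7 ⇒ h* = (26/7)/7 = 0.5306.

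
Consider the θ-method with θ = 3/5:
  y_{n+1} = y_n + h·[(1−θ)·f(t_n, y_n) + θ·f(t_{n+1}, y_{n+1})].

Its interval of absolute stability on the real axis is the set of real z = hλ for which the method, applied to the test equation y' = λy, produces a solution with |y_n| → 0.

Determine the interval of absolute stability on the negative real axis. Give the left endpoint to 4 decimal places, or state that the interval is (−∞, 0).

On y'=λy, z=hλ:
  y_{n+1} = y_n + z·[2/5·y_n + 3/5·y_{n+1}] ⇒ (1 − 3/5z)y_{n+1} = (1 + 2/5z)y_n
  Hence R(z) = (1 + 2/5z)/(1 − 3/5z).

Boundary: |R(x)|=1, x<0.
x=-0.88: |R|=0.4241
x=-2: |R|=0.0909
x=-10: |R|=0.4286
x=-100: |R|=0.6393
θ=3/5≥1/2 ⇒ |1+2/5x|<|1−3/5x| ∀x<0 ⇒ unbounded interval.

unbounded; (−∞, 0).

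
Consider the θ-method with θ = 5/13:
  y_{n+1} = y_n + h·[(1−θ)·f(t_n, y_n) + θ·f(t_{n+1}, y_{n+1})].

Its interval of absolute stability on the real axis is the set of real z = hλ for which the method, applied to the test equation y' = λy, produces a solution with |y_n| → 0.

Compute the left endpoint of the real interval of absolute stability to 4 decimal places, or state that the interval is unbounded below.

left endpoint -8.6667.

On y'=λy, z=hλ:
  y_{n+1} = y_n + z·[8/13·y_n + 5/13·y_{n+1}] ⇒ (1 − 5/13z)y_{n+1} = (1 + 8/13z)y_n
  so R(z) = (1 + 8/13z)/(1 − 5/13z).

Find x<0 with |R(x)|<1.
x=-1.06: |R|=0.2470
R=−1: 1+8/13x = −1+5/13x ⇒ -3/13x=2 ⇒ x=2/(-3/13)=-8.6667
Confirm numerically:
  x=-7.624: |R|=0.93881 <1
  x=-6.719: |R|=0.87460 <1
  x=-4.686: |R|=0.67219 <1
  x=-3.646: |R|=0.51771 <1
  x=-9.158: |R|=1.02507 >1
  x=-9.106: |R|=1.02252 >1
Stable set (-8.6667, 0).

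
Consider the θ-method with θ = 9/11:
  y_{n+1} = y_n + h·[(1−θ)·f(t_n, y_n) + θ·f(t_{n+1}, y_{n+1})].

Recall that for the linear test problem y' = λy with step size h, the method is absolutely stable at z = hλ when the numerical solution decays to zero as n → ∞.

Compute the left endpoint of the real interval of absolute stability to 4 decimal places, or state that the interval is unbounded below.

unbounded; (−∞, 0).

On y'=λy, z=hλ:
  y_{n+1} = y_n + z·[2/11·y_n + 9/11·y_{n+1}] ⇒ (1 − 9/11z)y_{n+1} = (1 + 2/11z)y_n
  so R(z) = (1 + 2/11z)/(1 − 9/11z).

Need |R(x)|<1, x<0.
x=-1.79: |R|=0.2737
x=-2: |R|=0.2414
x=-10: |R|=0.0891
x=-100: |R|=0.2075
θ=9/11≥1/2 ⇒ |1+2/11x|<|1−9/11x| ∀x<0 ⇒ unbounded interval.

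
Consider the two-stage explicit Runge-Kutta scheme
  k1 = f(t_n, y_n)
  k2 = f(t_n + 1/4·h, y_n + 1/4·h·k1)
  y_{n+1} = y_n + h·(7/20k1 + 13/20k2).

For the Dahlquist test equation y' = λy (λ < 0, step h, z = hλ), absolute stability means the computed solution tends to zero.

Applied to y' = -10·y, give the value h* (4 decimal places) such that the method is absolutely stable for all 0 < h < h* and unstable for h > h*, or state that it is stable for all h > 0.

(-6.1538,0); λ=-10 ⇒ h* = (80/13)/10 = 0.6154.

With y'=λy (z=hλ):
  k1=λy_n ⇒ h·k1=z·y_n;  k2=λ(1+1/4z)y_n ⇒ h·k2=z(1+1/4z)y_n
  y_{n+1}/y_n = 1 + 7/20z + 13/20z(1+1/4z) = 1 + z + 13/80z²
  so R(z) = 1 + z + 13/80z².

Find x<0 with |R(x)|<1.
x=-0.62: |R|=0.4425
R=1: x+13/80x²=0 ⇒ x=−80/13=-6.1538; min R=1−1/(4·13/80)=-0.5385>−1
Confirm numerically:
  x=-5.488: |R|=0.40620 <1
  x=-5.155: |R|=0.16328 <1
  x=-3.294: |R|=0.53080 <1
  x=-6.557: |R|=1.42957 >1
  x=-6.516: |R|=1.38347 >1
Interval (-6.1538, 0).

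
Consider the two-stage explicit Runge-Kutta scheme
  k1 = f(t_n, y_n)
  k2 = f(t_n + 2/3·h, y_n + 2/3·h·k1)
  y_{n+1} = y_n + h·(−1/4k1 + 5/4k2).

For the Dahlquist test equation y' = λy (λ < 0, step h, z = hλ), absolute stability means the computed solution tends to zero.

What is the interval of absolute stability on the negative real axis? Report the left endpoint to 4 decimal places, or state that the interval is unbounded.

With y'=λy (z=hλ):
  k1=λy_n ⇒ h·k1=z·y_n;  k2=λ(1+2/3z)y_n ⇒ h·k2=z(1+2/3z)y_n
  y_{n+1}/y_n = 1 − 1/4z + 5/4z(1+2/3z) = 1 + z + 5/6z²
  Hence R(z) = 1 + z + 5/6z².

Need |R(x)|<1, x<0.
x=-1.7: |R|=1.7083
R=1: x+5/6x²=0 ⇒ x=−6/5=-1.2000; min R=1−1/(4·5/6)=0.7000>−1
Confirm numerically:
  x=-0.955: |R|=0.80502 <1
  x=-0.932: |R|=0.79185 <1
  x=-0.704: |R|=0.70901 <1
  x=-1.706: |R|=1.71936 >1
  x=-1.655: |R|=1.62752 >1
Interval (-1.2000, 0).

(-1.2000, 0).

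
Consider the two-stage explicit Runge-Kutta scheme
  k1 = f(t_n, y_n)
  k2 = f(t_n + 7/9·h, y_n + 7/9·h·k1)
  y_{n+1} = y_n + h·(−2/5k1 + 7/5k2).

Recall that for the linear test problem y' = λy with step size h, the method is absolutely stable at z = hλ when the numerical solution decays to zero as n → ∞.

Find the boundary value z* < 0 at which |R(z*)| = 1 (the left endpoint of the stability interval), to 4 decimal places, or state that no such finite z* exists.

left endpoint -0.9184.

On y'=λy, z=hλ:
  k1=λy_n ⇒ h·k1=z·y_n;  k2=λ(1+7/9z)y_n ⇒ h·k2=z(1+7/9z)y_n
  y_{n+1}/y_n = 1 − 2/5z + 7/5z(1+7/9z) = 1 + z + 49/45z²
  ⇒ R(z) = 1 + z + 49/45z².

Solve |R(x)|<1 on ℝ⁻.
x=-1.26: |R|=1.4687
R=1: x+49/45x²=0 ⇒ x=−45/49=-0.9184; min R=1−1/(4·49/45)=0.7704>−1
Confirm numerically:
  x=-0.647: |R|=0.80882 <1
  x=-0.635: |R|=0.80407 <1
  x=-0.568: |R|=0.78330 <1
  x=-1.364: |R|=1.66187 >1
  x=-1.001: |R|=1.09007 >1
So |R|<1 on (-0.9184, 0).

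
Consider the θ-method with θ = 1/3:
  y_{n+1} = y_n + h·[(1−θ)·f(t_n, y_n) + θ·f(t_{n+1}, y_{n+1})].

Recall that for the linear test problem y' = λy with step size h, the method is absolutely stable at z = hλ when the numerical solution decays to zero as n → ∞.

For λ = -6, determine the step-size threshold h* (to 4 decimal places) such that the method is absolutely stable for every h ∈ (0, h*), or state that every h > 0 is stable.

With y'=λy (z=hλ):
  y_{n+1} = y_n + z·[2/3·y_n + 1/3·y_{n+1}] ⇒ (1 − 1/3z)y_{n+1} = (1 + 2/3z)y_n
  ⇒ R(z) = (1 + 2/3z)/(1 − 1/3z).

Boundary: |R(x)|=1, x<0.
x=-0.9: |R|=0.3077
R=−1: 1+2/3x = −1+1/3x ⇒ -1/3x=2 ⇒ x=2/(-1/3)=-6.0000
Confirm numerically:
  x=-5.696: |R|=0.96504 <1
  x=-4.787: |R|=0.84423 <1
  x=-3.019: |R|=0.50474 <1
  x=-6.570: |R|=1.05956 >1
  x=-6.493: |R|=1.05193 >1
  x=-6.113: |R|=1.01240 >1
Stable set (-6.0000, 0).

(-6.0000,0); λ=-6 ⇒ h* = (6)/6 = 1.0000.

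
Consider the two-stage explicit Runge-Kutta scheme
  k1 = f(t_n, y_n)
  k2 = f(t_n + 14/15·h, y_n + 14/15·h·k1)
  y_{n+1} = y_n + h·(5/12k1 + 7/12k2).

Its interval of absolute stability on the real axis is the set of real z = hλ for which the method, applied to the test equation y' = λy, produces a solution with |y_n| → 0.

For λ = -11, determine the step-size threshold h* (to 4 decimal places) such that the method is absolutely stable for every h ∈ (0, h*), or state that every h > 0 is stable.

On y'=λy, z=hλ:
  k1=λy_n ⇒ h·k1=z·y_n;  k2=λ(1+14/15z)y_n ⇒ h·k2=z(1+14/15z)y_n
  y_{n+1}/y_n = 1 + 5/12z + 7/12z(1+14/15z) = 1 + z + 49/90z²
  Hence R(z) = 1 + z + 49/90z².

Need |R(x)|<1, x<0.
x=-1.77: |R|=0.9357
R=1: x+49/90x²=0 ⇒ x=−90/49=-1.8367; min R=1−1/(4·49/90)=0.5408>−1
Confirm numerically:
  x=-1.493: |R|=0.72059 <1
  x=-1.412: |R|=0.67348 <1
  x=-1.154: |R|=0.57105 <1
  x=-0.952: |R|=0.54143 <1
  x=-2.283: |R|=1.55469 >1
  x=-2.155: |R|=1.37341 >1
  x=-2.140: |R|=1.35334 >1
Stable set (-1.8367, 0).

(-1.8367,0); λ=-11 ⇒ h* = (90/49)/11 = 0.1670.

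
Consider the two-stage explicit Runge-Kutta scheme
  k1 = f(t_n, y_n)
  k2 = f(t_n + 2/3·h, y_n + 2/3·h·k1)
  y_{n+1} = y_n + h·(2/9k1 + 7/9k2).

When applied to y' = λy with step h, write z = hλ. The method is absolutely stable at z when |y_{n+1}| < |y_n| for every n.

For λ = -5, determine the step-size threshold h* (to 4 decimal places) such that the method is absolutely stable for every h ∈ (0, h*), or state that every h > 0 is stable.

With y'=λy (z=hλ):
  k1=λy_n ⇒ h·k1=z·y_n;  k2=λ(1+2/3z)y_n ⇒ h·k2=z(1+2/3z)y_n
  y_{n+1}/y_n = 1 + 2/9z + 7/9z(1+2/3z) = 1 + z + 14/27z²
  Hence R(z) = 1 + z + 14/27z².

Solve |R(x)|<1 on ℝ⁻.
x=-1.27: |R|=0.5663
R=1: x+14/27x²=0 ⇒ x=−27/14=-1.9286; min R=1−1/(4·14/27)=0.5179>−1
Confirm numerically:
  x=-1.127: |R|=0.53159 <1
  x=-0.917: |R|=0.51902 <1
  x=-0.875: |R|=0.52199 <1
  x=-2.486: |R|=1.71855 >1
  x=-2.318: |R|=1.46806 >1
  x=-2.311: |R|=1.45826 >1
Interval (-1.9286, 0).

(-1.9286,0); λ=-5 ⇒ h* = (27/14)/5 = 0.3857.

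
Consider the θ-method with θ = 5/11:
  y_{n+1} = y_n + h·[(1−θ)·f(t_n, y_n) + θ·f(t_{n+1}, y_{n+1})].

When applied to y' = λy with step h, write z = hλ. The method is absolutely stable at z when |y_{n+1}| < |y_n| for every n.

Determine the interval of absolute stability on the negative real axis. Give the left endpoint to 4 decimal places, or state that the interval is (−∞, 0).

On y'=λy, z=hλ:
  y_{n+1} = y_n + z·[6/11·y_n + 5/11·y_{n+1}] ⇒ (1 − 5/11z)y_{n+1} = (1 + 6/11z)y_n
  R(z) = (1 + 6/11z)/(1 − 5/11z).

Need |R(x)|<1, x<0.
x=-0.82: |R|=0.4026
R=−1: 1+6/11x = −1+5/11x ⇒ -1/11x=2 ⇒ x=2/(-1/11)=-22.0000
Confirm numerically:
  x=-21.923: |R|=0.99936 <1
  x=-20.816: |R|=0.98971 <1
  x=-13.655: |R|=0.89473 <1
  x=-12.464: |R|=0.86994 <1
  x=-22.533: |R|=1.00431 >1
  x=-22.347: |R|=1.00283 >1
  x=-22.199: |R|=1.00163 >1
So |R|<1 on (-22.0000, 0).

(-22.0000, 0).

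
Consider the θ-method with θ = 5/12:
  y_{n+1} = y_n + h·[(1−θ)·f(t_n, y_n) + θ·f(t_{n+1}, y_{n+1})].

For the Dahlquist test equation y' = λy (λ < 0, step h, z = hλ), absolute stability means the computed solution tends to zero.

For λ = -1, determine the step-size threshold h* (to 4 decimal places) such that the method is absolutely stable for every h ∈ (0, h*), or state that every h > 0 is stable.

Set f=λy, z=hλ:
  y_{n+1} = y_n + z·[7/12·y_n + 5/12·y_{n+1}] ⇒ (1 − 5/12z)y_{n+1} = (1 + 7/12z)y_n
  R(z) = (1 + 7/12z)/(1 − 5/12z).

Solve |R(x)|<1 on ℝ⁻.
x=-1.33: |R|=0.1442
R=−1: 1+7/12x = −1+5/12x ⇒ -1/6x=2 ⇒ x=2/(-1/6)=-12.0000
Confirm numerically:
  x=-11.920: |R|=0.99777 <1
  x=-9.208: |R|=0.90379 <1
  x=-9.126: |R|=0.90026 <1
  x=-7.327: |R|=0.80783 <1
  x=-12.286: |R|=1.00779 >1
  x=-12.262: |R|=1.00715 >1
Stable set (-12.0000, 0).

(-12.0000,0); λ=-1 ⇒ h* = (12)/1 = 12.0000.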